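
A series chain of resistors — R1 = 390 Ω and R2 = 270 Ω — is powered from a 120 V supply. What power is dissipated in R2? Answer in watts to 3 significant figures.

Since the resistors are in series they all carry the loop current I = V/R_total; the power in any one is I²R.
R_total = 390 + 270 = 660.0 Ω
I = V / R_total = 120 / 660.0 = 0.1818 A
P_R2 = I² × R2 = (0.1818)² × 270 = 8.926 W

8.93 W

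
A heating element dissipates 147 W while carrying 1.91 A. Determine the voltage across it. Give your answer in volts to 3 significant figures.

Inverting the appropriate power form: V = P / I.
V = 147 / 1.910 = 76.96 V

77.0 V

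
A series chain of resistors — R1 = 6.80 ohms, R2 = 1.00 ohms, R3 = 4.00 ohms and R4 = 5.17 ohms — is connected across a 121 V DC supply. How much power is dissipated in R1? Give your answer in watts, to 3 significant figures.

Series elements share the same current, so find I first, then use P = I²R.
R_total = 6.80 + 1.00 + 4.00 + 5.17 = 16.97 Ω
I = V / R_total = 121 / 16.97 = 7.130 A
P_R1 = I² × R1 = (7.130)² × 6.80 = 345.7 W

346 W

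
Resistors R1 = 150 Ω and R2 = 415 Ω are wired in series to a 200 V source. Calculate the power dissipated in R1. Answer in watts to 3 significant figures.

The current is common to all series resistors; compute it, then apply P = I²R for the target.
R_total = 150 + 415 = 565.0 Ω
I = V / R_total = 200 / 565.0 = 0.3540 A
P_R1 = I² × R1 = (0.3540)² × 150 = 18.80 W

18.8 W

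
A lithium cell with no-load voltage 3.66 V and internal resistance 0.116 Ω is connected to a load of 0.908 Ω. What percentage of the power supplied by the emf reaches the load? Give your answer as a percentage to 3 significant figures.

88.7 %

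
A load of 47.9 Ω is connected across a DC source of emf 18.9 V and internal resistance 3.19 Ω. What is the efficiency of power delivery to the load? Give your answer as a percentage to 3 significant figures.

93.8 %

Efficiency is P_load / P_total. With a series r and R sharing the same I, P = I²R for each, so η = R/(R+r).
η = R / (R + r) = 47.9 / (47.9 + 3.19) = 0.9376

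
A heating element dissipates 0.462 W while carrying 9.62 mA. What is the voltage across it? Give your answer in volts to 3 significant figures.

48.0 V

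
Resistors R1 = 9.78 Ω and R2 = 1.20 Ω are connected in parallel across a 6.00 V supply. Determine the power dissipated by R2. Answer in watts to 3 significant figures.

30.0 W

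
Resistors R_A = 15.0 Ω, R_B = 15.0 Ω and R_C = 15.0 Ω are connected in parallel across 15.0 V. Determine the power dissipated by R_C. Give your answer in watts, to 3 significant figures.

15.0 W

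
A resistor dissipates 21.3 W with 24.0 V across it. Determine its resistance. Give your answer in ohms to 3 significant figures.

The two known quantities fix the third via R = V² / P.
R = (24.0)² / 21.3 = 27.04 Ω

27.0 Ω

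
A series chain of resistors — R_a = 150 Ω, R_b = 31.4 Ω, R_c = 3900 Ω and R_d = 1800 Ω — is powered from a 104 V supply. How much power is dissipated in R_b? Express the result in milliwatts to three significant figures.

9.82 mW

Series elements share the same current, so find I first, then use P = I²R.
R_total = 150 + 31.4 + 3900 + 1800 = 5881 Ω
I = V / R_total = 104 / 5881 = 0.01768 A
P_R_b = I² × R_b = (0.01768)² × 31.4 = 0.009818 W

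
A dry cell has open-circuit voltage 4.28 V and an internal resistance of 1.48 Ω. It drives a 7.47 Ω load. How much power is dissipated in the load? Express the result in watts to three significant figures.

1.71 W

With r and R in series, I = ε/(r+R); the load dissipates I²R.
I = ε / (r + R) = 4.28 / (1.48 + 7.47) = 0.4782 A
P_load = I² R = (0.4782)² × 7.47 = 1.708 W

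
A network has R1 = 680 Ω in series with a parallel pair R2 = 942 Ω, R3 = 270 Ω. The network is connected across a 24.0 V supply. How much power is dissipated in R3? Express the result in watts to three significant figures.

Collapse R2‖R3 to a single equivalent, reducing the network to two series elements.
R_p = (942×270)/(942+270) = 209.9 Ω
R_total = 680 + 209.9 = 889.9 Ω
I = V / R_total = 24.0 / 889.9 = 0.02697 A
Voltage across the parallel pair: V_p = I × R_p = 0.02697 × 209.9 = 5.660 V
R3 sees V_p directly, so P = V_p² / R3.
P_R3 = (5.660)² / 270 = 0.1186 W

0.119 W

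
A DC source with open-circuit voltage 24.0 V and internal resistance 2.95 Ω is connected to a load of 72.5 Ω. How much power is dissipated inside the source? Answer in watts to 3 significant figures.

Internal loss is I²r, with I set by the total series resistance r+R.
I = ε / (r + R) = 24.0 / (2.95 + 72.5) = 0.3181 A
P_int = I² r = (0.3181)² × 2.95 = 0.2985 W

0.298 W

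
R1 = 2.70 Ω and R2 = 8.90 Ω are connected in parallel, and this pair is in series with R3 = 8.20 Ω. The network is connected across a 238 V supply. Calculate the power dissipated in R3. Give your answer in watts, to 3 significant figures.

Combine R1 and R2 into their parallel equivalent first, reducing the network to two series resistors.
R_p = (2.70×8.90)/(2.70+8.90) = 2.072 Ω
R_total = R_p + 8.20 = 2.072 + 8.20 = 10.27 Ω
I = V / R_total = 238 / 10.27 = 23.17 A
All the supply current flows through R3; use P = I²R3.
P_R3 = (23.17)² × 8.20 = 4402 W

4400 W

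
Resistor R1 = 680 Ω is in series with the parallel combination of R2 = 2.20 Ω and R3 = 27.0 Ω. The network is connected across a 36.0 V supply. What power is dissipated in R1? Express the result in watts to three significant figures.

Collapse R2‖R3 to a single equivalent, reducing the network to two series elements.
R_p = (2.20×27.0)/(2.20+27.0) = 2.034 Ω
R_total = 680 + 2.034 = 682.0 Ω
I = V / R_total = 36.0 / 682.0 = 0.05278 A
The full supply current passes through R1: P = I²R.
P_R1 = (0.05278)² × 680 = 1.895 W

1.89 W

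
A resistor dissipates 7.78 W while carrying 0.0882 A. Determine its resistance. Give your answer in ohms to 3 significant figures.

Rearranging the power relation for the two known quantities gives R = P / I².
R = 7.78 / (0.08820)² = 1000 Ω

1000 Ω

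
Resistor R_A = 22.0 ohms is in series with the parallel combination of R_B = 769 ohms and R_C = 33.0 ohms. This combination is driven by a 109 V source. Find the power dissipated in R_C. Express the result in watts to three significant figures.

Reduce the parallel pair to R_p first; the network is then a simple series string.
R_p = (769×33.0)/(769+33.0) = 31.64 Ω
R_total = 22.0 + 31.64 = 53.64 Ω
I = V / R_total = 109 / 53.64 = 2.032 A
Voltage across the parallel pair: V_p = I × R_p = 2.032 × 31.64 = 64.30 V
With V_p across R_C, its power is V_p²/R_C.
P_R_C = (64.30)² / 33.0 = 125.3 W

125 W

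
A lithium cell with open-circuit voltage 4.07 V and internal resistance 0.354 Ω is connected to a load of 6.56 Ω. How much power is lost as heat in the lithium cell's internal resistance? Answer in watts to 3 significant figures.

r is in series with the load, so it carries the full circuit current — the loss in it is I²r.
I = ε / (r + R) = 4.07 / (0.354 + 6.56) = 0.5887 A
P_int = I² r = (0.5887)² × 0.354 = 0.1227 W

0.123 W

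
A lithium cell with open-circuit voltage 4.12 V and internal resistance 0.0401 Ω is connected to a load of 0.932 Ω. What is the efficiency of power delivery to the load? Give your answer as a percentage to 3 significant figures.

95.9 %

Efficiency is P_load / P_total. With a series r and R sharing the same I, P = I²R for each, so η = R/(R+r).
η = R / (R + r) = 0.932 / (0.932 + 0.0401) = 0.9587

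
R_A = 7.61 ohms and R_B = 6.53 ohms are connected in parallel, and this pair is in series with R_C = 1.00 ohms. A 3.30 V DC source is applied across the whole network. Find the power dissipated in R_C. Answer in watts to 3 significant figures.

0.534 W

Combine R_A and R_B into their parallel equivalent first, reducing the network to two series resistors.
R_p = (7.61×6.53)/(7.61+6.53) = 3.514 Ω
R_total = R_p + 1.00 = 3.514 + 1.00 = 4.514 Ω
I = V / R_total = 3.30 / 4.514 = 0.7310 A
R_C is the series element, so its power is I²R.
P_R_C = (0.7310)² × 1.00 = 0.5344 W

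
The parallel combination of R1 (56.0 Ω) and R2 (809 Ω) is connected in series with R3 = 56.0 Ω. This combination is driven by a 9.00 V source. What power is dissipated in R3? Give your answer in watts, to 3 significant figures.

First find R_p for the parallel pair, then treat R_p + R3 as a series loop.
R_p = (56.0×809)/(56.0+809) = 52.37 Ω
R_total = R_p + 56.0 = 52.37 + 56.0 = 108.4 Ω
I = V / R_total = 9.00 / 108.4 = 0.08305 A
All the supply current flows through R3; use P = I²R3.
P_R3 = (0.08305)² × 56.0 = 0.3862 W

0.386 W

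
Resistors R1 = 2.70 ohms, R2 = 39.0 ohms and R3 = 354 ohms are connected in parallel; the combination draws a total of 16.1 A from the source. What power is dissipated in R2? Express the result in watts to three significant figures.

41.8 W

The branches share the same voltage, but only the total current is given — find V from the equivalent resistance first.
1/R_eq = 1/2.70 + 1/39.0 + 1/354 ⇒ R_eq = 2.507 Ω
V = I_total × R_eq = 16.10 × 2.507 = 40.37 V
P_R2 = V² / R2 = (40.37)² / 39.0 = 41.78 W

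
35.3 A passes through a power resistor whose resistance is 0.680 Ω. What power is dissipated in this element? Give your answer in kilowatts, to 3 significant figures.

Knowing I and R, the power is just I²R — no need to find V first.
P = (35.30 A)² × 0.680 Ω = 847.3 W

0.847 kW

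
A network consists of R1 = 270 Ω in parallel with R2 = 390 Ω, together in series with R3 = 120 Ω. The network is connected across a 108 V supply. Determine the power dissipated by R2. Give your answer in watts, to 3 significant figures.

First find R_p for the parallel pair, then treat R_p + R3 as a series loop.
R_p = (270×390)/(270+390) = 159.5 Ω
R_total = R_p + 120 = 159.5 + 120 = 279.5 Ω
I = V / R_total = 108 / 279.5 = 0.3863 A
Voltage across the parallel pair: V_p = I × R_p = 0.3863 × 159.5 = 61.64 V
R2 has V_p across it, so P = V_p²/R2.
P_R2 = (61.64)² / 390 = 9.742 W

9.74 W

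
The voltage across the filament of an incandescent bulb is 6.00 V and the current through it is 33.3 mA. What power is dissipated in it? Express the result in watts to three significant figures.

0.200 W

Since both terminal voltage and current are stated, P = V I gives the power in one step.
P = 6.00 V × 0.03330 A = 0.1998 W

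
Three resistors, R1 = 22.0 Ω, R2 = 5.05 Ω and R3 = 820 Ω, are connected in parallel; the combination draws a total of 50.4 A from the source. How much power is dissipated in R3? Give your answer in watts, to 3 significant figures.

51.7 W

We need the common branch voltage; get it from I_total × R_eq, then P = V²/R for the branch.
1/R_eq = 1/22.0 + 1/5.05 + 1/820 ⇒ R_eq = 4.087 Ω
V = I_total × R_eq = 50.40 × 4.087 = 206.0 V
P_R3 = V² / R3 = (206.0)² / 820 = 51.74 W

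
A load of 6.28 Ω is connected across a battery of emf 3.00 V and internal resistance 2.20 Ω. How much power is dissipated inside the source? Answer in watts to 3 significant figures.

Internal loss is I²r, with I set by the total series resistance r+R.
I = ε / (r + R) = 3.00 / (2.20 + 6.28) = 0.3538 A
P_int = I² r = (0.3538)² × 2.20 = 0.2753 W

0.275 W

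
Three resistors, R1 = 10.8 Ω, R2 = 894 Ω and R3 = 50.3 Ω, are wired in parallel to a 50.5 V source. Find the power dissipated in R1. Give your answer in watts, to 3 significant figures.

236 W

R1 sits directly across the source, so P = V²/R with V = 50.5 V.
P_R1 = V² / R1 = (50.5)² / 10.8 Ω = 236.1 W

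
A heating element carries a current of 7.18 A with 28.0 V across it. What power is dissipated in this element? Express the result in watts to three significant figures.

201 W

With V and I both given, power follows immediately from P = V I.
P = 28.0 V × 7.180 A = 201.0 W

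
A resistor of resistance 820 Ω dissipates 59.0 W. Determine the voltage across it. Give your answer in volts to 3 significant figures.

220 V

Inverting the appropriate power form: V = √(P R).
V = √(59.0 × 820) = 220.0 V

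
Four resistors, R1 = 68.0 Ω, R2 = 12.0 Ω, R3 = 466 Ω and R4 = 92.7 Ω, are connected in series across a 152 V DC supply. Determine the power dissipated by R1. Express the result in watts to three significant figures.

3.85 W

The current is common to all series resistors; compute it, then apply P = I²R for the target.
R_total = 68.0 + 12.0 + 466 + 92.7 = 638.7 Ω
I = V / R_total = 152 / 638.7 = 0.2380 A
P_R1 = I² × R1 = (0.2380)² × 68.0 = 3.851 W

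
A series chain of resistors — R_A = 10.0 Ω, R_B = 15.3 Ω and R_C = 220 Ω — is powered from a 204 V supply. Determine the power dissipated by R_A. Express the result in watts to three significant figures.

Since the resistors are in series they all carry the loop current I = V/R_total; the power in any one is I²R.
R_total = 10.0 + 15.3 + 220 = 245.3 Ω
I = V / R_total = 204 / 245.3 = 0.8316 A
P_R_A = I² × R_A = (0.8316)² × 10.0 = 6.916 W

6.92 W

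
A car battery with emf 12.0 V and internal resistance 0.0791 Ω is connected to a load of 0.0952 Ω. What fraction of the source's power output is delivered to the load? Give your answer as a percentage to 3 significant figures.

Both r and R carry the same current, so the power split is just the resistance split: η = R/(R+r).
η = R / (R + r) = 0.0952 / (0.0952 + 0.0791) = 0.5462

54.6 %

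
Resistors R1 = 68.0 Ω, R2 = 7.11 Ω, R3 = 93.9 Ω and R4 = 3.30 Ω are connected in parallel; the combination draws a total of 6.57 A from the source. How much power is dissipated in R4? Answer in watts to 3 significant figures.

Parallel branches share V, not I — compute V via R_eq, then use V²/R for the target branch.
1/R_eq = 1/68.0 + 1/7.11 + 1/93.9 + 1/3.30 ⇒ R_eq = 2.132 Ω
V = I_total × R_eq = 6.570 × 2.132 = 14.01 V
P_R4 = V² / R4 = (14.01)² / 3.30 = 59.46 W

59.5 W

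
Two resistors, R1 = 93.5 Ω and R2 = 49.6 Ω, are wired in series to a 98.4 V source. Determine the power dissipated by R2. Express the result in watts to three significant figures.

Every series element carries the same I. Get I from the total resistance, then P = I² × R2.
R_total = 93.5 + 49.6 = 143.1 Ω
I = V / R_total = 98.4 / 143.1 = 0.6876 A
P_R2 = I² × R2 = (0.6876)² × 49.6 = 23.45 W

23.5 W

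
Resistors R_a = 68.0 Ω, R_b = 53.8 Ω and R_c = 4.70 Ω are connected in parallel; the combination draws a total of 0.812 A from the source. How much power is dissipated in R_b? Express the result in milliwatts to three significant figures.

We need the common branch voltage; get it from I_total × R_eq, then P = V²/R for the branch.
1/R_eq = 1/68.0 + 1/53.8 + 1/4.70 ⇒ R_eq = 4.064 Ω
V = I_total × R_eq = 0.8120 × 4.064 = 3.300 V
P_R_b = V² / R_b = (3.300)² / 53.8 = 0.2024 W

202 mW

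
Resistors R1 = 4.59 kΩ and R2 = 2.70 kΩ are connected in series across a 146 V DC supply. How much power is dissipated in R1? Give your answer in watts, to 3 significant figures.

1.84 W

Since the resistors are in series they all carry the loop current I = V/R_total; the power in any one is I²R.
R_total = (4.59 + 2.70) kΩ = 7290 Ω
I = V / R_total = 146 / 7290 = 0.02003 A
P_R1 = I² × R1 = (0.02003)² × 4590 = 1.841 W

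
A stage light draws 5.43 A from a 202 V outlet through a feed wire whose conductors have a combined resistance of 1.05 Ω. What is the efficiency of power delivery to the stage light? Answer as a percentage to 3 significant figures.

97.2 %

The feed wire carries the full 5.43 A.
P_line = I² R_line = (5.430)² × 1.05 = 30.96 W
P_source = V I = 202 × 5.430 = 1097 W; P_load = 1066 W
η = P_load / P_source = 1066 / 1097 = 0.9718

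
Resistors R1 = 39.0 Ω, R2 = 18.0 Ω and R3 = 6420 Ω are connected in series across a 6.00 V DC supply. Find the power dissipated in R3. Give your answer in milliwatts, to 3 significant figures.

Every series element carries the same I. Get I from the total resistance, then P = I² × R3.
R_total = 39.0 + 18.0 + 6420 = 6477 Ω
I = V / R_total = 6.00 / 6477 = 0.0009264 A
P_R3 = I² × R3 = (0.0009264)² × 6420 = 0.005509 W

5.51 mW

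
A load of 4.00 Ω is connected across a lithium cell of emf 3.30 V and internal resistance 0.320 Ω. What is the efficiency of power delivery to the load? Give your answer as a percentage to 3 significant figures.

Efficiency is P_load / P_total. With a series r and R sharing the same I, P = I²R for each, so η = R/(R+r).
η = R / (R + r) = 4.00 / (4.00 + 0.320) = 0.9259

92.6 %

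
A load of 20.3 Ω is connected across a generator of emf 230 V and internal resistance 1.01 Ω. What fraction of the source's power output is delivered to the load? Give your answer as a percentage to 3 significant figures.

95.3 %

The source delivers εI, of which I²R reaches the load and I²r is lost; since I is common, η = R/(R+r).
η = R / (R + r) = 20.3 / (20.3 + 1.01) = 0.9526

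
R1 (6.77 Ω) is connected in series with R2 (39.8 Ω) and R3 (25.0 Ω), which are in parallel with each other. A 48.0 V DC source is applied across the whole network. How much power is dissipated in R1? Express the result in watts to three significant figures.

31.9 W

Reduce the parallel pair to R_p first; the network is then a simple series string.
R_p = (39.8×25.0)/(39.8+25.0) = 15.35 Ω
R_total = 6.77 + 15.35 = 22.12 Ω
I = V / R_total = 48.0 / 22.12 = 2.169 A
The full supply current passes through R1: P = I²R.
P_R1 = (2.169)² × 6.77 = 31.86 W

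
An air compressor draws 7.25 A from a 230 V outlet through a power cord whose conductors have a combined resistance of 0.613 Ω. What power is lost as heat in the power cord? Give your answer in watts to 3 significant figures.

32.2 W

The power cord and load are in series, so the same current flows in both; the loss is I²R_line.
The power cord carries the full 7.25 A.
P_line = I² R_line = (7.250)² × 0.613 = 32.22 W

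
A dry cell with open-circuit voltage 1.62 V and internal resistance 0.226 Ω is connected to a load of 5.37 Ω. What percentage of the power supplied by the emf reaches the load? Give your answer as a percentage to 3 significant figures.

96.0 %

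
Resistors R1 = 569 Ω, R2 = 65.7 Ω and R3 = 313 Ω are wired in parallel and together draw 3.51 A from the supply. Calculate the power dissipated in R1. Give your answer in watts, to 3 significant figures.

53.2 W

We need the common branch voltage; get it from I_total × R_eq, then P = V²/R for the branch.
1/R_eq = 1/569 + 1/65.7 + 1/313 ⇒ R_eq = 49.57 Ω
V = I_total × R_eq = 3.510 × 49.57 = 174.0 V
P_R1 = V² / R1 = (174.0)² / 569 = 53.21 W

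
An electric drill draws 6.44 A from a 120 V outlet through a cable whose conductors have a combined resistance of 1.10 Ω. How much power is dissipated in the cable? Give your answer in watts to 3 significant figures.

45.6 W

The cable is a series resistance carrying the load current; its dissipation is I²R_line.
The cable carries the full 6.44 A.
P_line = I² R_line = (6.440)² × 1.10 = 45.62 W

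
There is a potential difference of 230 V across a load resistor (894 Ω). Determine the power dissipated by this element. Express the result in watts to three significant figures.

We know the drop across the element and its resistance — P = V²/R, one step.
P = (230 V)² / 894 Ω = 59.17 W

59.2 W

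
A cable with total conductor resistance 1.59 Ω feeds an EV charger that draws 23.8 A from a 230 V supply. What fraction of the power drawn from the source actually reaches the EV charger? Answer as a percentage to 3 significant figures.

83.5 %

The cable carries the full 23.8 A.
P_line = I² R_line = (23.80)² × 1.59 = 900.6 W
P_source = V I = 230 × 23.80 = 5474 W; P_load = 4573 W
η = P_load / P_source = 4573 / 5474 = 0.8355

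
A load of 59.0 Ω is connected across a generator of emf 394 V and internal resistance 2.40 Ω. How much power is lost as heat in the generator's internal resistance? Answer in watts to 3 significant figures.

98.8 W

The source's internal resistance is just another series element carrying I; its dissipation is I²r.
I = ε / (r + R) = 394 / (2.40 + 59.0) = 6.417 A
P_int = I² r = (6.417)² × 2.40 = 98.83 W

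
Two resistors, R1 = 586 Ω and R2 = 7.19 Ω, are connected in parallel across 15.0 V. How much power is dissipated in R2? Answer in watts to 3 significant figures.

31.3 W

Every branch has 15.0 V across it, so for R2 the power is simply V²/R.
P_R2 = V² / R2 = (15.0)² / 7.19 Ω = 31.29 W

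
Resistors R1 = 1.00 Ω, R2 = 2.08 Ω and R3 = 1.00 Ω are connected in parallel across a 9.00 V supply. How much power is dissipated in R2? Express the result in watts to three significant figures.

Every branch has 9.00 V across it, so for R2 the power is simply V²/R.
P_R2 = V² / R2 = (9.00)² / 2.08 Ω = 38.94 W

38.9 W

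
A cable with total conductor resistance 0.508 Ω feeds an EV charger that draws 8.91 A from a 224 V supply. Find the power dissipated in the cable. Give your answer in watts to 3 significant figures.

Only the current and the line resistance are needed for the I²R loss.
The cable carries the full 8.91 A.
P_line = I² R_line = (8.910)² × 0.508 = 40.33 W

40.3 W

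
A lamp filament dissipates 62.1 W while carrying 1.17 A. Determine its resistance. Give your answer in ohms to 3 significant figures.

The two known quantities fix the third via R = P / I².
R = 62.1 / (1.170)² = 45.36 Ω

45.4 Ω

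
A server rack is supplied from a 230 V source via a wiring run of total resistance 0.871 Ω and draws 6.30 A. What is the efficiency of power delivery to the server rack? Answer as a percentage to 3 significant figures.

97.6 %

The wiring run carries the full 6.30 A.
P_line = I² R_line = (6.300)² × 0.871 = 34.57 W
P_source = V I = 230 × 6.300 = 1449 W; P_load = 1414 W
η = P_load / P_source = 1414 / 1449 = 0.9761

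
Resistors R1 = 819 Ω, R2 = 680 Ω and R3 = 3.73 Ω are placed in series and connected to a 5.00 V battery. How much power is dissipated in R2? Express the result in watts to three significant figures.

The current is common to all series resistors; compute it, then apply P = I²R for the target.
R_total = 819 + 680 + 3.73 = 1503 Ω
I = V / R_total = 5.00 / 1503 = 0.003327 A
P_R2 = I² × R2 = (0.003327)² × 680 = 0.007528 W

0.00753 W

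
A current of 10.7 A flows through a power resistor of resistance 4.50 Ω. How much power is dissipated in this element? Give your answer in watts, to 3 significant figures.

With I and R stated, P = I²R applies in one step.
P = (10.70 A)² × 4.50 Ω = 515.2 W

515 W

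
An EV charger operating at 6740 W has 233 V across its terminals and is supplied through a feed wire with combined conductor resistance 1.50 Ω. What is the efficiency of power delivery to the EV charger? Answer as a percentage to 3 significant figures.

I = P / V = 6740 / 233 = 28.93 A through the feed wire.
P_line = I² R_line = (28.93)² × 1.50 = 1255 W
P_source = P_load + P_line = 6740 + 1255 = 7995 W
η = P_load / P_source = 6740 / 7995 = 0.8430

84.3 %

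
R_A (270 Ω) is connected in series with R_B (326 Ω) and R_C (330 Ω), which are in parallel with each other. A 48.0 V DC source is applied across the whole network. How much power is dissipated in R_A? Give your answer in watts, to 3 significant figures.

3.30 W

Reduce the parallel pair to R_p first; the network is then a simple series string.
R_p = (326×330)/(326+330) = 164.0 Ω
R_total = 270 + 164.0 = 434.0 Ω
I = V / R_total = 48.0 / 434.0 = 0.1106 A
The full supply current passes through R_A: P = I²R.
P_R_A = (0.1106)² × 270 = 3.303 W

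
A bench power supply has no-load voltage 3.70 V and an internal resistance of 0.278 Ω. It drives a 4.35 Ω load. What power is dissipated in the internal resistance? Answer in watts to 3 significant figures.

The internal resistance carries the same current as the load; P_int = I²r.
I = ε / (r + R) = 3.70 / (0.278 + 4.35) = 0.7995 A
P_int = I² r = (0.7995)² × 0.278 = 0.1777 W

0.178 W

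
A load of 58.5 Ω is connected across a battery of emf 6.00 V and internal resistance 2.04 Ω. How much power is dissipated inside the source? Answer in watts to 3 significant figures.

The source's internal resistance is just another series element carrying I; its dissipation is I²r.
I = ε / (r + R) = 6.00 / (2.04 + 58.5) = 0.09911 A
P_int = I² r = (0.09911)² × 2.04 = 0.02004 W

0.0200 W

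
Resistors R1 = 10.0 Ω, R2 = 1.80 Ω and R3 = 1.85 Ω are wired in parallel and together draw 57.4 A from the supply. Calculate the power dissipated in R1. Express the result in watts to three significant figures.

230 W

We need the common branch voltage; get it from I_total × R_eq, then P = V²/R for the branch.
1/R_eq = 1/10.0 + 1/1.80 + 1/1.85 ⇒ R_eq = 0.8361 Ω
V = I_total × R_eq = 57.40 × 0.8361 = 47.99 V
P_R1 = V² / R1 = (47.99)² / 10.0 = 230.3 W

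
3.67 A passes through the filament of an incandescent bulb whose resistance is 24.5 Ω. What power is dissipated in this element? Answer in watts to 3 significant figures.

330 W

Current and resistance are given, so P = I²R is the direct form.
P = (3.670 A)² × 24.5 Ω = 330.0 W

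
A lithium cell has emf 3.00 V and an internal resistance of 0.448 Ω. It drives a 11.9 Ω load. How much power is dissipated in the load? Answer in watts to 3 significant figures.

Find the circuit current first, then P = I²R for the load (series elements share I).
I = ε / (r + R) = 3.00 / (0.448 + 11.9) = 0.2430 A
P_load = I² R = (0.2430)² × 11.9 = 0.7024 W

0.702 W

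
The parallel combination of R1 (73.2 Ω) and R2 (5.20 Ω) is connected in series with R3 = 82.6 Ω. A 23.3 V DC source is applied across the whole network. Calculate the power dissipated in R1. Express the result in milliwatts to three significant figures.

22.9 mW

Collapse the R1‖R2 pair into one equivalent R_p; then R_p and R3 form a series string.
R_p = (73.2×5.20)/(73.2+5.20) = 4.855 Ω
R_total = R_p + 82.6 = 4.855 + 82.6 = 87.46 Ω
I = V / R_total = 23.3 / 87.46 = 0.2664 A
Voltage across the parallel pair: V_p = I × R_p = 0.2664 × 4.855 = 1.294 V
R1 sits across V_p; its power is V_p²/R.
P_R1 = (1.294)² / 73.2 = 0.02286 W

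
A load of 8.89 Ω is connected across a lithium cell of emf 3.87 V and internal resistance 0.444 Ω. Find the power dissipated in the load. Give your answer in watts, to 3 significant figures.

With r and R in series, I = ε/(r+R); the load dissipates I²R.
I = ε / (r + R) = 3.87 / (0.444 + 8.89) = 0.4146 A
P_load = I² R = (0.4146)² × 8.89 = 1.528 W

1.53 W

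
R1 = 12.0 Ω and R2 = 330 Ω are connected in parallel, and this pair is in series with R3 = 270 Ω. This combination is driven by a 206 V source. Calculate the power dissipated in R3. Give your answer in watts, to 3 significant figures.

145 W

First find R_p for the parallel pair, then treat R_p + R3 as a series loop.
R_p = (12.0×330)/(12.0+330) = 11.58 Ω
R_total = R_p + 270 = 11.58 + 270 = 281.6 Ω
I = V / R_total = 206 / 281.6 = 0.7316 A
R3 is the series element, so its power is I²R.
P_R3 = (0.7316)² × 270 = 144.5 W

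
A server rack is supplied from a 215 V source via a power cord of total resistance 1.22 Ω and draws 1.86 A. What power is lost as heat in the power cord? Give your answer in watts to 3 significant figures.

The power cord and load are in series, so the same current flows in both; the loss is I²R_line.
The power cord carries the full 1.86 A.
P_line = I² R_line = (1.860)² × 1.22 = 4.221 W

4.22 W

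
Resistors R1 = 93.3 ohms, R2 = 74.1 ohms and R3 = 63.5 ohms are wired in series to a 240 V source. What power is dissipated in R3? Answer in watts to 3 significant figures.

In a series string the same current flows through every resistor — find that current, then P = I²R for the one we want.
R_total = 93.3 + 74.1 + 63.5 = 230.9 Ω
I = V / R_total = 240 / 230.9 = 1.039 A
P_R3 = I² × R3 = (1.039)² × 63.5 = 68.60 W

68.6 W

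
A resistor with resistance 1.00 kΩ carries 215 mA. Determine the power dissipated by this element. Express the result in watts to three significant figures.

46.2 W

With I and R stated, P = I²R applies in one step.
P = (0.2150 A)² × 1000 Ω = 46.22 W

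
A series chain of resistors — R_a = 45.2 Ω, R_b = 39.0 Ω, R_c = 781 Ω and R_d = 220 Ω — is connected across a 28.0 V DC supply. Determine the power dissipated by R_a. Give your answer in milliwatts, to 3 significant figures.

30.1 mW

Series elements share the same current, so find I first, then use P = I²R.
R_total = 45.2 + 39.0 + 781 + 220 = 1085 Ω
I = V / R_total = 28.0 / 1085 = 0.02580 A
P_R_a = I² × R_a = (0.02580)² × 45.2 = 0.03009 W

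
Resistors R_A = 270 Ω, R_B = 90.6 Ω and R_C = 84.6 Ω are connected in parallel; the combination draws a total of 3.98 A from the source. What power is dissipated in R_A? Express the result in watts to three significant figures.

Parallel branches share V, not I — compute V via R_eq, then use V²/R for the target branch.
1/R_eq = 1/270 + 1/90.6 + 1/84.6 ⇒ R_eq = 37.65 Ω
V = I_total × R_eq = 3.980 × 37.65 = 149.8 V
P_R_A = V² / R_A = (149.8)² / 270 = 83.16 W

83.2 W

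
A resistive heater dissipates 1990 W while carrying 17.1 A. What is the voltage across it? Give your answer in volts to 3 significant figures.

116 V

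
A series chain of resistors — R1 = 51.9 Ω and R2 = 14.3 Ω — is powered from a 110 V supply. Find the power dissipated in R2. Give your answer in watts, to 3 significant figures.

The current is common to all series resistors; compute it, then apply P = I²R for the target.
R_total = 51.9 + 14.3 = 66.20 Ω
I = V / R_total = 110 / 66.20 = 1.662 A
P_R2 = I² × R2 = (1.662)² × 14.3 = 39.48 W

39.5 W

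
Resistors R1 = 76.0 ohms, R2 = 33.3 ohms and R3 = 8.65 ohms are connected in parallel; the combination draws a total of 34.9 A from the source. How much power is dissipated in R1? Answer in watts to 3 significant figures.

We need the common branch voltage; get it from I_total × R_eq, then P = V²/R for the branch.
1/R_eq = 1/76.0 + 1/33.3 + 1/8.65 ⇒ R_eq = 6.297 Ω
V = I_total × R_eq = 34.90 × 6.297 = 219.8 V
P_R1 = V² / R1 = (219.8)² / 76.0 = 635.6 W

636 W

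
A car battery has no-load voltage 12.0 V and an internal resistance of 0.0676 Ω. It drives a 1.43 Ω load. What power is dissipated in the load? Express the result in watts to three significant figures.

Find the circuit current first, then P = I²R for the load (series elements share I).
I = ε / (r + R) = 12.0 / (0.0676 + 1.43) = 8.013 A
P_load = I² R = (8.013)² × 1.43 = 91.81 W

91.8 W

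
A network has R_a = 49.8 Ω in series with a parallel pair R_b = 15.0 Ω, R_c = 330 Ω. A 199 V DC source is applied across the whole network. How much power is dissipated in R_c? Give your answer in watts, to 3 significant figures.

6.00 W

Collapse R_b‖R_c to a single equivalent, reducing the network to two series elements.
R_p = (15.0×330)/(15.0+330) = 14.35 Ω
R_total = 49.8 + 14.35 = 64.15 Ω
I = V / R_total = 199 / 64.15 = 3.102 A
Voltage across the parallel pair: V_p = I × R_p = 3.102 × 14.35 = 44.51 V
With V_p across R_c, its power is V_p²/R_c.
P_R_c = (44.51)² / 330 = 6.003 W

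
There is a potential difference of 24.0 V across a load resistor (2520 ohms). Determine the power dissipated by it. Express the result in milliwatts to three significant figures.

Voltage and resistance are given, so P = V²/R is the one-step route.
P = (24.0 V)² / 2520 Ω = 0.2286 W

229 mW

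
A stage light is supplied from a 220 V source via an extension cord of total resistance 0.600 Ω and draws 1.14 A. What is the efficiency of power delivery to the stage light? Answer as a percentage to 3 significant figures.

99.7 %

The extension cord carries the full 1.14 A.
P_line = I² R_line = (1.140)² × 0.600 = 0.7798 W
P_source = V I = 220 × 1.140 = 250.8 W; P_load = 250.0 W
η = P_load / P_source = 250.0 / 250.8 = 0.9969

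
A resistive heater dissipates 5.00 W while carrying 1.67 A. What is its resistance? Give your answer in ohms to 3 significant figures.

1.79 Ω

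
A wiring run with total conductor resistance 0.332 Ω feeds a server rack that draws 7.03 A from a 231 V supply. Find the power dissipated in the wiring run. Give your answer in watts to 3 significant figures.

Line loss is just I²R for the cable — we know both I and R_line directly.
The wiring run carries the full 7.03 A.
P_line = I² R_line = (7.030)² × 0.332 = 16.41 W

16.4 W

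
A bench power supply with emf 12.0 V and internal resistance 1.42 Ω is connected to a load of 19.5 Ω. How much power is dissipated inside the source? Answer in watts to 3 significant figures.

The internal resistance carries the same current as the load; P_int = I²r.
I = ε / (r + R) = 12.0 / (1.42 + 19.5) = 0.5736 A
P_int = I² r = (0.5736)² × 1.42 = 0.4672 W

0.467 W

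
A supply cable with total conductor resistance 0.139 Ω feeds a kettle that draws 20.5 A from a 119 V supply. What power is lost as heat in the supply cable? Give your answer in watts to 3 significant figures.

58.4 W

Line loss is just I²R for the cable — we know both I and R_line directly.
The supply cable carries the full 20.5 A.
P_line = I² R_line = (20.50)² × 0.139 = 58.41 W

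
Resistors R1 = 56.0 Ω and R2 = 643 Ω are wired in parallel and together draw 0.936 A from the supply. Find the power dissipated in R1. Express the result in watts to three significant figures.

Only the total current is stated, so first find the parallel equivalent to get the voltage across the combination.
1/R_eq = 1/56.0 + 1/643 ⇒ R_eq = 51.51 Ω
V = I_total × R_eq = 0.9360 × 51.51 = 48.22 V
P_R1 = V² / R1 = (48.22)² / 56.0 = 41.52 W

41.5 W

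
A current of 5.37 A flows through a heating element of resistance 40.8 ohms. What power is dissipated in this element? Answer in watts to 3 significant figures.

1180 W

Current and resistance are given, so P = I²R is the direct form.
P = (5.370 A)² × 40.8 Ω = 1177 W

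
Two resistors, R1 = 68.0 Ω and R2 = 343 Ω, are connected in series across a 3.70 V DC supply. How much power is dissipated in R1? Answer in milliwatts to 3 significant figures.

Series elements share the same current, so find I first, then use P = I²R.
R_total = 68.0 + 343 = 411.0 Ω
I = V / R_total = 3.70 / 411.0 = 0.009002 A
P_R1 = I² × R1 = (0.009002)² × 68.0 = 0.005511 W

5.51 mW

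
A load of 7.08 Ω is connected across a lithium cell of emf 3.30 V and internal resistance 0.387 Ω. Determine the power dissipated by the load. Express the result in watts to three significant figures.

1.38 W

The internal resistance and the load are in series, so the same I flows through both; get I from ε/(r+R), then I²R for the load.
I = ε / (r + R) = 3.30 / (0.387 + 7.08) = 0.4419 A
P_load = I² R = (0.4419)² × 7.08 = 1.383 W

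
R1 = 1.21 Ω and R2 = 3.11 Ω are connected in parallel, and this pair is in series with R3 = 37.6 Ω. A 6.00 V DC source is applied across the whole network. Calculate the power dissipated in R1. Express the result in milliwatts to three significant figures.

First find R_p for the parallel pair, then treat R_p + R3 as a series loop.
R_p = (1.21×3.11)/(1.21+3.11) = 0.8711 Ω
R_total = R_p + 37.6 = 0.8711 + 37.6 = 38.47 Ω
I = V / R_total = 6.00 / 38.47 = 0.1560 A
Voltage across the parallel pair: V_p = I × R_p = 0.1560 × 0.8711 = 0.1359 V
Use P = V²/R for R1 with V = V_p.
P_R1 = (0.1359)² / 1.21 = 0.01525 W

15.3 mW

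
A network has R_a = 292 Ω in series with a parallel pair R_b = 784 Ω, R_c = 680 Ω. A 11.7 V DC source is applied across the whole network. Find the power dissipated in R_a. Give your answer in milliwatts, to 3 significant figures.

Replace R_b and R_c with their parallel equivalent so the circuit becomes R_a in series with R_p.
R_p = (784×680)/(784+680) = 364.2 Ω
R_total = 292 + 364.2 = 656.2 Ω
I = V / R_total = 11.7 / 656.2 = 0.01783 A
The full supply current passes through R_a: P = I²R.
P_R_a = (0.01783)² × 292 = 0.09284 W

92.8 mW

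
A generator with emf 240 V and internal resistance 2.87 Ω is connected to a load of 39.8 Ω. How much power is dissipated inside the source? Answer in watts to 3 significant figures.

90.8 W

The source's internal resistance is just another series element carrying I; its dissipation is I²r.
I = ε / (r + R) = 240 / (2.87 + 39.8) = 5.625 A
P_int = I² r = (5.625)² × 2.87 = 90.79 W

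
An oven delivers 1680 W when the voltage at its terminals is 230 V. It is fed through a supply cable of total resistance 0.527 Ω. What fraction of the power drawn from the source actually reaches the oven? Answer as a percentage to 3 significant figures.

98.4 %

I = P / V = 1680 / 230 = 7.304 A through the supply cable.
P_line = I² R_line = (7.304)² × 0.527 = 28.12 W
P_source = P_load + P_line = 1680 + 28.12 = 1708 W
η = P_load / P_source = 1680 / 1708 = 0.9835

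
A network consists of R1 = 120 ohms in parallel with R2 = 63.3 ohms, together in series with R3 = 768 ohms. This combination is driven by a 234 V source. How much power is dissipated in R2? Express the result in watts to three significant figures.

First find R_p for the parallel pair, then treat R_p + R3 as a series loop.
R_p = (120×63.3)/(120+63.3) = 41.44 Ω
R_total = R_p + 768 = 41.44 + 768 = 809.4 Ω
I = V / R_total = 234 / 809.4 = 0.2891 A
Voltage across the parallel pair: V_p = I × R_p = 0.2891 × 41.44 = 11.98 V
R2 sits across V_p; its power is V_p²/R.
P_R2 = (11.98)² / 63.3 = 2.267 W

2.27 W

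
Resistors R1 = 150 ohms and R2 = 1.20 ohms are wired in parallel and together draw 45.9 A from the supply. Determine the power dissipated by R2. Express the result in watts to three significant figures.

2490 W

Only the total current is stated, so first find the parallel equivalent to get the voltage across the combination.
1/R_eq = 1/150 + 1/1.20 ⇒ R_eq = 1.190 Ω
V = I_total × R_eq = 45.90 × 1.190 = 54.64 V
P_R2 = V² / R2 = (54.64)² / 1.20 = 2488 W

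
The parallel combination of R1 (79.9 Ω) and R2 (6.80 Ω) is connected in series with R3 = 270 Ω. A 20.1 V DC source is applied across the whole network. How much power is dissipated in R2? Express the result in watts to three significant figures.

Collapse the R1‖R2 pair into one equivalent R_p; then R_p and R3 form a series string.
R_p = (79.9×6.80)/(79.9+6.80) = 6.267 Ω
R_total = R_p + 270 = 6.267 + 270 = 276.3 Ω
I = V / R_total = 20.1 / 276.3 = 0.07276 A
Voltage across the parallel pair: V_p = I × R_p = 0.07276 × 6.267 = 0.4559 V
R2 has V_p across it, so P = V_p²/R2.
P_R2 = (0.4559)² / 6.80 = 0.03057 W

0.0306 W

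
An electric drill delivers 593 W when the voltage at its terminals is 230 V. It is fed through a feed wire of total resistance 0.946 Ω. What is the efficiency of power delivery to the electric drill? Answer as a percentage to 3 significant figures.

99.0 %

I = P / V = 593 / 230 = 2.578 A through the feed wire.
P_line = I² R_line = (2.578)² × 0.946 = 6.288 W
P_source = P_load + P_line = 593.0 + 6.288 = 599.3 W
η = P_load / P_source = 593.0 / 599.3 = 0.9895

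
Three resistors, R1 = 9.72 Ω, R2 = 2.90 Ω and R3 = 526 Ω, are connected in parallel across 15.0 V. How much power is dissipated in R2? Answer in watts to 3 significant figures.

77.6 W

Parallel branches share the same voltage; P = V²/R gives the branch power in one step.
P_R2 = V² / R2 = (15.0)² / 2.90 Ω = 77.59 W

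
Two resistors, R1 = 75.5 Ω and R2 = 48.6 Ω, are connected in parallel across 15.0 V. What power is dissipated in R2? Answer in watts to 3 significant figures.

Parallel branches share the same voltage; P = V²/R gives the branch power in one step.
P_R2 = V² / R2 = (15.0)² / 48.6 Ω = 4.630 W

4.63 W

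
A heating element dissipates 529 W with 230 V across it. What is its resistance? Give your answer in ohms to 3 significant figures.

100 Ω

From P = V I = I²R = V²/R, with the two given quantities we get R = V² / P.
R = (230)² / 529 = 100.0 Ω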